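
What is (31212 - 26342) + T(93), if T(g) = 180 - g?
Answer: 4957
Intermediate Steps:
(31212 - 26342) + T(93) = (31212 - 26342) + (180 - 1*93) = 4870 + (180 - 93) = 4870 + 87 = 4957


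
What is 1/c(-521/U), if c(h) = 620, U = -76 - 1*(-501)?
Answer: 1/620 ≈ 0.0016129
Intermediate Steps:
U = 425 (U = -76 + 501 = 425)
1/c(-521/U) = 1/620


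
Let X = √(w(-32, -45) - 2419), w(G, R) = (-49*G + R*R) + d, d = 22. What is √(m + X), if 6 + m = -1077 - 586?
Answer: √(-1669 + 2*√299) ≈ 40.428*I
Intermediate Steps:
w(G, R) = 22 + R² - 49*G (w(G, R) = (-49*G + R*R) + 22 = (-49*G + R²) + 22 = (R² - 49*G) + 22 = 22 + R² - 49*G)
X = 2*√299 (X = √((22 + (-45)² - 49*(-32)) - 2419) = √((22 + 2025 + 1568) - 2419) = √(3615 - 2419) = √1196 = 2*√299 ≈ 34.583)
m = -1669 (m = -6 + (-1077 - 586) = -6 - 1663 = -1669)
√(m + X) = √(-1669 + 2*√299)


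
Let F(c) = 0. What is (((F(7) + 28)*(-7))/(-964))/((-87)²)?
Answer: 49/1824129 ≈ 2.6862e-5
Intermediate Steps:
(((F(7) + 28)*(-7))/(-964))/((-87)²) = (((0 + 28)*(-7))/(-964))/((-87)²) = ((28*(-7))*(-1/964))/7569 = -196*(-1/964)*(1/7569) = (49/241)*(1/7569) = 49/1824129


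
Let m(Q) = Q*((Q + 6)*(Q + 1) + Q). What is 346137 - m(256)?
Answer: -16956903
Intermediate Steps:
m(Q) = Q*(Q + (1 + Q)*(6 + Q)) (m(Q) = Q*((6 + Q)*(1 + Q) + Q) = Q*((1 + Q)*(6 + Q) + Q) = Q*(Q + (1 + Q)*(6 + Q)))
346137 - m(256) = 346137 - 256*(6 + 256² + 8*256) = 346137 - 256*(6 + 65536 + 2048) = 346137 - 256*67590 = 346137 - 1*17303040 = 346137 - 17303040 = -16956903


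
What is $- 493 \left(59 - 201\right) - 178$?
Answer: $69828$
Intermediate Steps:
$- 493 \left(59 - 201\right) - 178 = \left(-493\right) \left(-142\right) - 178 = 70006 - 178 = 69828$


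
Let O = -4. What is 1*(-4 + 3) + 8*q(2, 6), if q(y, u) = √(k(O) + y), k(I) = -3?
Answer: -1 + 8*I ≈ -1.0 + 8.0*I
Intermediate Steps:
q(y, u) = √(-3 + y)
1*(-4 + 3) + 8*q(2, 6) = 1*(-4 + 3) + 8*√(-3 + 2) = 1*(-1) + 8*√(-1) = -1 + 8*I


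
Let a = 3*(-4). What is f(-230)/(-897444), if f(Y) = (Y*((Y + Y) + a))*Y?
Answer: 6242200/224361 ≈ 27.822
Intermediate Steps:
a = -12
f(Y) = Y²*(-12 + 2*Y) (f(Y) = (Y*((Y + Y) - 12))*Y = (Y*(2*Y - 12))*Y = (Y*(-12 + 2*Y))*Y = Y²*(-12 + 2*Y))
f(-230)/(-897444) = (2*(-230)²*(-6 - 230))/(-897444) = (2*52900*(-236))*(-1/897444) = -24968800*(-1/897444) = 6242200/224361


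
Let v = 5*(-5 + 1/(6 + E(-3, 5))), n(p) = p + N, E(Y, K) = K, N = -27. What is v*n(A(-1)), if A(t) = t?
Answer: 7560/11 ≈ 687.27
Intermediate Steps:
n(p) = -27 + p (n(p) = p - 27 = -27 + p)
v = -270/11 (v = 5*(-5 + 1/(6 + 5)) = 5*(-5 + 1/11) = 5*(-54/11) = -270/11 ≈ -24.545)
v*n(A(-1)) = -270*(-27 - 1)/11 = -270/11*(-28) = 7560/11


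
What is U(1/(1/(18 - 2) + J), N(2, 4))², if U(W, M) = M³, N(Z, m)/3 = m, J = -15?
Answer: 2985984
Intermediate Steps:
N(Z, m) = 3*m
U(1/(1/(18 - 2) + J), N(2, 4))² = ((3*4)³)² = (12³)² = 1728² = 2985984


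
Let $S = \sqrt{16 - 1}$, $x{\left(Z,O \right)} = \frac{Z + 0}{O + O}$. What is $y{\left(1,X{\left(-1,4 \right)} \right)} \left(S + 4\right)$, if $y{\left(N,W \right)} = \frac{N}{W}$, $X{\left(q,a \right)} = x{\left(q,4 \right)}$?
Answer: $-32 - 8 \sqrt{15} \approx -62.984$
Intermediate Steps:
$x{\left(Z,O \right)} = \frac{Z}{2 O}$
$X{\left(q,a \right)} = \frac{q}{8}$ ($X{\left(q,a \right)} = \frac{q}{2 \cdot 4} = \frac{1}{2} q \frac{1}{4} = \frac{q}{8}$)
$S = \sqrt{15} \approx 3.873$
$y{\left(1,X{\left(-1,4 \right)} \right)} \left(S + 4\right) = 1 \frac{1}{\frac{1}{8} \left(-1\right)} \left(\sqrt{15} + 4\right) = 1 \frac{1}{- \frac{1}{8}} \left(4 + \sqrt{15}\right) = 1 \left(-8\right) \left(4 + \sqrt{15}\right) = - 8 \left(4 + \sqrt{15}\right) = -32 - 8 \sqrt{15}$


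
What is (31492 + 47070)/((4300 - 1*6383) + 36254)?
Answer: 78562/34171 ≈ 2.2991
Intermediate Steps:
(31492 + 47070)/((4300 - 1*6383) + 36254) = 78562/((4300 - 6383) + 36254) = 78562/(-2083 + 36254) = 78562/34171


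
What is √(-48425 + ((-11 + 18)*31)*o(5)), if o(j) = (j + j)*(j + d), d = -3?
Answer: I*√44085 ≈ 209.96*I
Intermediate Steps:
o(j) = 2*j*(-3 + j) (o(j) = (j + j)*(j - 3) = (2*j)*(-3 + j) = 2*j*(-3 + j))
√(-48425 + ((-11 + 18)*31)*o(5)) = √(-48425 + ((-11 + 18)*31)*(2*5*(-3 + 5))) = √(-48425 + (7*31)*(2*5*2)) = √(-48425 + 217*20) = √(-48425 + 4340) = √(-44085) = I*√44085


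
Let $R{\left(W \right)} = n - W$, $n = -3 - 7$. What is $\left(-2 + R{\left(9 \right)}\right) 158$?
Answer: $-3318$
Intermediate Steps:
$n = -10$ ($n = -3 - 7 = -10$)
$R{\left(W \right)} = -10 - W$
$\left(-2 + R{\left(9 \right)}\right) 158 = \left(-2 - 19\right) 158 = \left(-21\right) 158 = -3318$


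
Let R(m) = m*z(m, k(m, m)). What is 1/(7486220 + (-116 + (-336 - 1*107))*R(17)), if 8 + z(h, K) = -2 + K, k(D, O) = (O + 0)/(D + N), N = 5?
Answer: 22/166625949 ≈ 1.3203e-7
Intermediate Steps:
k(D, O) = O/(5 + D) (k(D, O) = (O + 0)/(D + 5) = O/(5 + D))
z(h, K) = -10 + K (z(h, K) = -8 + (-2 + K) = -10 + K)
R(m) = m*(-10 + m/(5 + m))
1/(7486220 + (-116 + (-336 - 1*107))*R(17)) = 1/(7486220 + (-116 + (-336 - 1*107))*(17*(-50 - 9*17)/(5 + 17))) = 1/(7486220 + (-116 + (-336 - 107))*(17*(-50 - 153)/22)) = 1/(7486220 + (-116 - 443)*(17*(1/22)*(-203))) = 1/(7486220 - 559*(-3451/22)) = 1/(7486220 + 1929109/22) = 1/(166625949/22) = 22/166625949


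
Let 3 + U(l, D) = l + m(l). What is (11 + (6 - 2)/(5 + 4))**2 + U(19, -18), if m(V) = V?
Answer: 13444/81 ≈ 165.98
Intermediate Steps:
U(l, D) = -3 + 2*l (U(l, D) = -3 + (l + l) = -3 + 2*l)
(11 + (6 - 2)/(5 + 4))**2 + U(19, -18) = (11 + (6 - 2)/(5 + 4))**2 + (-3 + 2*19) = (11 + 4/9)**2 + (-3 + 38) = (11 + 4*(1/9))**2 + 35 = (11 + 4/9)**2 + 35 = (103/9)**2 + 35 = 10609/81 + 35 = 13444/81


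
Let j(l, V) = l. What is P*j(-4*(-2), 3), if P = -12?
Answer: -96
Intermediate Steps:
P*j(-4*(-2), 3) = -(-48)*(-2) = -12*8 = -96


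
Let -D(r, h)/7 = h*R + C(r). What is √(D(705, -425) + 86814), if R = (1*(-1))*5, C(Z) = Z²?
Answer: 2*I*√851809 ≈ 1845.9*I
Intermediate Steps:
R = -5 (R = -1*5 = -5)
D(r, h) = -7*r² + 35*h (D(r, h) = -7*(h*(-5) + r²) = -7*(-5*h + r²) = -7*(r² - 5*h) = -7*r² + 35*h)
√(D(705, -425) + 86814) = √((-7*705² + 35*(-425)) + 86814) = √((-7*497025 - 14875) + 86814) = √((-3479175 - 14875) + 86814) = √(-3494050 + 86814) = √(-3407236) = 2*I*√851809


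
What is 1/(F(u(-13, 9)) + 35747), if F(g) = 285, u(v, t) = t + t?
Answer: 1/36032 ≈ 2.7753e-5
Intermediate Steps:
u(v, t) = 2*t
1/(F(u(-13, 9)) + 35747) = 1/(285 + 35747) = 1/36032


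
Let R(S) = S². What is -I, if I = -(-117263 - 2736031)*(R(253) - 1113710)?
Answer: 2995105565094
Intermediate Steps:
I = -2995105565094 (I = -(-117263 - 2736031)*(253² - 1113710) = -(-2853294)*(64009 - 1113710) = -(-2853294)*(-1049701) = -1*2995105565094 = -2995105565094)
-I = -1*(-2995105565094) = 2995105565094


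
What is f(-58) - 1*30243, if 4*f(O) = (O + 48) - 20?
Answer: -60501/2 ≈ -30251.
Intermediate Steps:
f(O) = 7 + O/4 (f(O) = ((O + 48) - 20)/4 = ((48 + O) - 20)/4 = (28 + O)/4 = 7 + O/4)
f(-58) - 1*30243 = (7 + (1/4)*(-58)) - 1*30243 = (7 - 29/2) - 30243 = -15/2 - 30243 = -60501/2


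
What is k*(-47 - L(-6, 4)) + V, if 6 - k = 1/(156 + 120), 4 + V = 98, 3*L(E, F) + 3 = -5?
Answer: -142283/828 ≈ -171.84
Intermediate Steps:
L(E, F) = -8/3 (L(E, F) = -1 + (⅓)*(-5) = -1 - 5/3 = -8/3)
V = 94 (V = -4 + 98 = 94)
k = 1655/276 (k = 6 - 1/(156 + 120) = 6 - 1/276 = 1655/276 ≈ 5.9964)
k*(-47 - L(-6, 4)) + V = 1655*(-47 - 1*(-8/3))/276 + 94 = 1655*(-47 + 8/3)/276 + 94 = (1655/276)*(-133/3) + 94 = -220115/828 + 94 = -142283/828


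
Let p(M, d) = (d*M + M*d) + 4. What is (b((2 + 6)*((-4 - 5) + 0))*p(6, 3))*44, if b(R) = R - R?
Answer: 0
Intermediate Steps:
p(M, d) = 4 + 2*M*d (p(M, d) = (M*d + M*d) + 4 = 2*M*d + 4 = 4 + 2*M*d)
b(R) = 0
(b((2 + 6)*((-4 - 5) + 0))*p(6, 3))*44 = (0*(4 + 2*6*3))*44 = (0*(4 + 36))*44 = (0*40)*44 = 0*44 = 0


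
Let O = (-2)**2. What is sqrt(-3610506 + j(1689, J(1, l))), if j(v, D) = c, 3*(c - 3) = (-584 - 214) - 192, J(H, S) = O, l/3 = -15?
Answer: I*sqrt(3610833) ≈ 1900.2*I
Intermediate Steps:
l = -45 (l = 3*(-15) = -45)
O = 4
J(H, S) = 4
c = -327 (c = 3 + ((-584 - 214) - 192)/3 = 3 + (-798 - 192)/3 = 3 + (1/3)*(-990) = 3 - 330 = -327)
j(v, D) = -327
sqrt(-3610506 + j(1689, J(1, l))) = sqrt(-3610506 - 327) = sqrt(-3610833) = I*sqrt(3610833)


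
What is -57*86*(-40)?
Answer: 196080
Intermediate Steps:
-57*86*(-40) = -4902*(-40) = 196080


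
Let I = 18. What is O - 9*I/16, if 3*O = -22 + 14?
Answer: -307/24 ≈ -12.792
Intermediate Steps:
O = -8/3 (O = (-22 + 14)/3 = (⅓)*(-8) = -8/3 ≈ -2.6667)
O - 9*I/16 = -8/3 - 162/16 = -8/3 - 9*9/8 = -8/3 - 81/8 = -307/24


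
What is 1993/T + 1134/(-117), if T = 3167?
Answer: -373133/41171 ≈ -9.0630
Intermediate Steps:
1993/T + 1134/(-117) = 1993/3167 + 1134/(-117) = 1993*(1/3167) + 1134*(-1/117) = 1993/3167 - 126/13 = -373133/41171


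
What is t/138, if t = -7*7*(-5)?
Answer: 245/138 ≈ 1.7754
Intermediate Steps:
t = 245 (t = -49*(-5) = 245)
t/138 = 245/138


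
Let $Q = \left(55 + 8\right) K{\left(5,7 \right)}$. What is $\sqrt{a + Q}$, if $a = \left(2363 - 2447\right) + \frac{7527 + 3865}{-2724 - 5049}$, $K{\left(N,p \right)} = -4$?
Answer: $\frac{4 i \sqrt{1274344485}}{7773} \approx 18.37 i$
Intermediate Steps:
$a = - \frac{664324}{7773}$ ($a = -84 + \frac{11392}{-7773} = -84 + 11392 \left(- \frac{1}{7773}\right) = -84 - \frac{11392}{7773} = - \frac{664324}{7773} \approx -85.466$)
$Q = -252$ ($Q = \left(55 + 8\right) \left(-4\right) = 63 \left(-4\right) = -252$)
$\sqrt{a + Q} = \sqrt{- \frac{664324}{7773} - 252} = \sqrt{- \frac{2623120}{7773}} = \frac{4 i \sqrt{1274344485}}{7773}$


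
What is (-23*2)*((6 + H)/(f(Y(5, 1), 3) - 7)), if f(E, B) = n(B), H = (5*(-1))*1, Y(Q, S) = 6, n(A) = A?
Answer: 23/2 ≈ 11.500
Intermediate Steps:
H = -5 (H = -5*1 = -5)
f(E, B) = B
(-23*2)*((6 + H)/(f(Y(5, 1), 3) - 7)) = (-23*2)*((6 - 5)/(3 - 7)) = -46/(-4) = -46*(-1)/4 = -46*(-1/4) = 23/2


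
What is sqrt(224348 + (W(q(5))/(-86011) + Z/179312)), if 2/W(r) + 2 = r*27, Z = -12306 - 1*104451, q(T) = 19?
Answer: 15*sqrt(78993410453114380038135733)/281466180884 ≈ 473.65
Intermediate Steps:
Z = -116757 (Z = -12306 - 104451 = -116757)
W(r) = 2/(-2 + 27*r) (W(r) = 2/(-2 + r*27) = 2/(-2 + 27*r))
sqrt(224348 + (W(q(5))/(-86011) + Z/179312)) = sqrt(224348 + ((2/(-2 + 27*19))/(-86011) - 116757/179312)) = sqrt(224348 + ((2/(-2 + 513))*(-1/86011) - 116757*1/179312)) = sqrt(224348 + ((2/511)*(-1/86011) - 116757/179312)) = sqrt(224348 + (-2/43951621 - 116757/179312)) = sqrt(224348 - 733094253103/1125864723536) = sqrt(252584765901601425/1125864723536) = 15*sqrt(78993410453114380038135733)/281466180884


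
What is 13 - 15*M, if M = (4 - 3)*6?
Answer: -77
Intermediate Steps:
M = 6 (M = 1*6 = 6)
13 - 15*M = 13 - 15*6 = 13 - 90 = -77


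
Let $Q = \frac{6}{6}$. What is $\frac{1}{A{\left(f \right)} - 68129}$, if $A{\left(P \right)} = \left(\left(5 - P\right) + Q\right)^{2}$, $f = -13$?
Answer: $- \frac{1}{67768} \approx -1.4756 \cdot 10^{-5}$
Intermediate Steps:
$Q = 1$ ($Q = 6 \cdot \frac{1}{6} = 1$)
$A{\left(P \right)} = \left(6 - P\right)^{2}$ ($A{\left(P \right)} = \left(\left(5 - P\right) + 1\right)^{2} = \left(6 - P\right)^{2}$)
$\frac{1}{A{\left(f \right)} - 68129} = \frac{1}{\left(6 - -13\right)^{2} - 68129} = \frac{1}{\left(6 + 13\right)^{2} - 68129} = \frac{1}{19^{2} - 68129} = \frac{1}{361 - 68129} = \frac{1}{-67768} = - \frac{1}{67768}$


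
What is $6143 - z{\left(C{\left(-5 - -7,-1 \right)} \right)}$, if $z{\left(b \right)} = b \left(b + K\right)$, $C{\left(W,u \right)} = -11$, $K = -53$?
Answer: $5439$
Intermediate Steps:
$z{\left(b \right)} = b \left(-53 + b\right)$ ($z{\left(b \right)} = b \left(b - 53\right) = b \left(-53 + b\right)$)
$6143 - z{\left(C{\left(-5 - -7,-1 \right)} \right)} = 6143 - - 11 \left(-53 - 11\right) = 6143 - \left(-11\right) \left(-64\right) = 6143 - 704 = 5439$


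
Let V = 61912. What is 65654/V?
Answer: 32827/30956 ≈ 1.0604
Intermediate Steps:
65654/V = 65654/61912 = 65654*(1/61912) = 32827/30956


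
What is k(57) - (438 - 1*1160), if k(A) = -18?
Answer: 704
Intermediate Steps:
k(57) - (438 - 1*1160) = -18 - (438 - 1*1160) = -18 - (438 - 1160) = -18 - 1*(-722) = -18 + 722 = 704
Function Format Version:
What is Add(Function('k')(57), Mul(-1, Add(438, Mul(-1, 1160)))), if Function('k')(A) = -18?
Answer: 704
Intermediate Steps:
Add(Function('k')(57), Mul(-1, Add(438, Mul(-1, 1160)))) = Add(-18, Mul(-1, Add(438, Mul(-1, 1160)))) = Add(-18, Mul(-1, Add(438, -1160))) = Add(-18, Mul(-1, -722)) = Add(-18, 722) = 704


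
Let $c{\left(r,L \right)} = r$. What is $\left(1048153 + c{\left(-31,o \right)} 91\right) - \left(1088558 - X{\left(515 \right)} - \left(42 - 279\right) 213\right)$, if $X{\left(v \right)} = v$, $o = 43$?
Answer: $-93192$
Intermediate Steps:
$\left(1048153 + c{\left(-31,o \right)} 91\right) - \left(1088558 - X{\left(515 \right)} - \left(42 - 279\right) 213\right) = \left(1048153 - 2821\right) - \left(1088043 - \left(42 - 279\right) 213\right) = \left(1048153 - 2821\right) + \left(\left(515 - 50481\right) - 1088558\right) = 1045332 + \left(\left(515 - 50481\right) - 1088558\right) = 1045332 - 1138524 = -93192$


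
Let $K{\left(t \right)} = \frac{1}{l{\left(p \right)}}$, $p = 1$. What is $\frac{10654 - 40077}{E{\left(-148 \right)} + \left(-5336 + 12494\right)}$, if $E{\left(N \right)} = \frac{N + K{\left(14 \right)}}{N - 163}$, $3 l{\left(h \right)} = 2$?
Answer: $- \frac{18301106}{4452569} \approx -4.1102$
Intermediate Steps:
$l{\left(h \right)} = \frac{2}{3}$ ($l{\left(h \right)} = \frac{1}{3} \cdot 2 = \frac{2}{3}$)
$K{\left(t \right)} = \frac{3}{2}$ ($K{\left(t \right)} = \frac{1}{\frac{2}{3}} = \frac{3}{2}$)
$E{\left(N \right)} = \frac{\frac{3}{2} + N}{-163 + N}$ ($E{\left(N \right)} = \frac{N + \frac{3}{2}}{N - 163} = \frac{\frac{3}{2} + N}{-163 + N}$)
$\frac{10654 - 40077}{E{\left(-148 \right)} + \left(-5336 + 12494\right)} = \frac{10654 - 40077}{\frac{\frac{3}{2} - 148}{-163 - 148} + \left(-5336 + 12494\right)} = - \frac{29423}{\frac{1}{-311} \left(- \frac{293}{2}\right) + 7158} = - \frac{29423}{\left(- \frac{1}{311}\right) \left(- \frac{293}{2}\right) + 7158} = - \frac{29423}{\frac{293}{622} + 7158} = - \frac{29423}{\frac{4452569}{622}} = \left(-29423\right) \frac{622}{4452569} = - \frac{18301106}{4452569}$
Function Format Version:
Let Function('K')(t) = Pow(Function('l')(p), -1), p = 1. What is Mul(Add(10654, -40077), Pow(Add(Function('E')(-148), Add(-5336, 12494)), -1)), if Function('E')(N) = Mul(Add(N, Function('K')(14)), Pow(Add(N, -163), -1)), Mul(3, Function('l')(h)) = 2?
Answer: Rational(-18301106, 4452569) ≈ -4.1102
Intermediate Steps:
Function('l')(h) = Rational(2, 3) (Function('l')(h) = Mul(Rational(1, 3), 2) = Rational(2, 3))
Function('K')(t) = Rational(3, 2) (Function('K')(t) = Pow(Rational(2, 3), -1) = Rational(3, 2))
Function('E')(N) = Mul(Pow(Add(-163, N), -1), Add(Rational(3, 2), N)) (Function('E')(N) = Mul(Add(N, Rational(3, 2)), Pow(Add(N, -163), -1)) = Mul(Add(Rational(3, 2), N), Pow(Add(-163, N), -1)) = Mul(Pow(Add(-163, N), -1), Add(Rational(3, 2), N)))
Mul(Add(10654, -40077), Pow(Add(Function('E')(-148), Add(-5336, 12494)), -1)) = Mul(Add(10654, -40077), Pow(Add(Mul(Pow(Add(-163, -148), -1), Add(Rational(3, 2), -148)), Add(-5336, 12494)), -1)) = Mul(-29423, Pow(Add(Mul(Pow(-311, -1), Rational(-293, 2)), 7158), -1)) = Mul(-29423, Pow(Add(Mul(Rational(-1, 311), Rational(-293, 2)), 7158), -1)) = Mul(-29423, Pow(Add(Rational(293, 622), 7158), -1)) = Mul(-29423, Pow(Rational(4452569, 622), -1)) = Mul(-29423, Rational(622, 4452569)) = Rational(-18301106, 4452569)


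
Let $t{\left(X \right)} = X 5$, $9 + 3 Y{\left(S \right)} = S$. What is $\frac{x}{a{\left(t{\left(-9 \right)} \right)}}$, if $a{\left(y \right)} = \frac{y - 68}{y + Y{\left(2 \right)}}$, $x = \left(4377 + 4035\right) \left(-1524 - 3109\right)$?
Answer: $-16324888$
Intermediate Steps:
$Y{\left(S \right)} = -3 + \frac{S}{3}$
$t{\left(X \right)} = 5 X$
$x = -38972796$ ($x = 8412 \left(-4633\right) = -38972796$)
$a{\left(y \right)} = \frac{-68 + y}{- \frac{7}{3} + y}$ ($a{\left(y \right)} = \frac{y - 68}{y + \left(-3 + \frac{1}{3} \cdot 2\right)} = \frac{-68 + y}{y + \left(-3 + \frac{2}{3}\right)} = \frac{-68 + y}{y - \frac{7}{3}} = \frac{-68 + y}{- \frac{7}{3} + y}$)
$\frac{x}{a{\left(t{\left(-9 \right)} \right)}} = - \frac{38972796}{3 \frac{1}{-7 + 3 \cdot 5 \left(-9\right)} \left(-68 + 5 \left(-9\right)\right)} = - \frac{38972796}{3 \frac{1}{-7 + 3 \left(-45\right)} \left(-68 - 45\right)} = - \frac{38972796}{3 \frac{1}{-7 - 135} \left(-113\right)} = - \frac{38972796}{3 \frac{1}{-142} \left(-113\right)} = - \frac{38972796}{3 \left(- \frac{1}{142}\right) \left(-113\right)} = - \frac{38972796}{\frac{339}{142}} = \left(-38972796\right) \frac{142}{339} = -16324888$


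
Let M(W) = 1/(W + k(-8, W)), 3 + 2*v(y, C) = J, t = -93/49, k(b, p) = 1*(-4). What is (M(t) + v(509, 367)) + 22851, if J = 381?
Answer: 6658511/289 ≈ 23040.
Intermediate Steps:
k(b, p) = -4
t = -93/49 (t = -93*1/49 = -93/49 ≈ -1.8980)
v(y, C) = 189 (v(y, C) = -3/2 + (½)*381 = -3/2 + 381/2 = 189)
M(W) = 1/(-4 + W) (M(W) = 1/(W - 4) = 1/(-4 + W))
(M(t) + v(509, 367)) + 22851 = (1/(-4 - 93/49) + 189) + 22851 = (1/(-289/49) + 189) + 22851 = (-49/289 + 189) + 22851 = 54572/289 + 22851 = 6658511/289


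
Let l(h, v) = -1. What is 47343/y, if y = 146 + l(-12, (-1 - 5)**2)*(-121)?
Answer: 15781/89 ≈ 177.31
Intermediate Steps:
y = 267 (y = 146 - 1*(-121) = 146 + 121 = 267)
47343/y = 47343/267 = 47343*(1/267) = 15781/89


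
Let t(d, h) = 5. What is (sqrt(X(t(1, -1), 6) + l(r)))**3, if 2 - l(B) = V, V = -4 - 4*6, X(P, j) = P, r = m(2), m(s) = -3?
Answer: 35*sqrt(35) ≈ 207.06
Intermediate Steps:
r = -3
V = -28 (V = -4 - 24 = -28)
l(B) = 30 (l(B) = 2 - 1*(-28) = 2 + 28 = 30)
(sqrt(X(t(1, -1), 6) + l(r)))**3 = (sqrt(5 + 30))**3 = (sqrt(35))**3 = 35*sqrt(35)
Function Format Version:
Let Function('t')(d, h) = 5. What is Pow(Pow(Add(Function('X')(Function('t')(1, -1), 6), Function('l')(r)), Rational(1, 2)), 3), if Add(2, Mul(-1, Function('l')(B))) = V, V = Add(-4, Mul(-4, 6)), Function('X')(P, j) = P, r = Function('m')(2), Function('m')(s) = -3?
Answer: Mul(35, Pow(35, Rational(1, 2))) ≈ 207.06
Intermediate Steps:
r = -3
V = -28 (V = Add(-4, -24) = -28)
Function('l')(B) = 30 (Function('l')(B) = Add(2, Mul(-1, -28)) = Add(2, 28) = 30)
Pow(Pow(Add(Function('X')(Function('t')(1, -1), 6), Function('l')(r)), Rational(1, 2)), 3) = Pow(Pow(Add(5, 30), Rational(1, 2)), 3) = Pow(Pow(35, Rational(1, 2)), 3) = Mul(35, Pow(35, Rational(1, 2)))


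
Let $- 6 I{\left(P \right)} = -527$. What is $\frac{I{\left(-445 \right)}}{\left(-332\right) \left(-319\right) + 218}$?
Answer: $\frac{527}{636756} \approx 0.00082763$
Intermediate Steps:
$I{\left(P \right)} = \frac{527}{6}$ ($I{\left(P \right)} = \left(- \frac{1}{6}\right) \left(-527\right) = \frac{527}{6}$)
$\frac{I{\left(-445 \right)}}{\left(-332\right) \left(-319\right) + 218} = \frac{527}{6 \left(\left(-332\right) \left(-319\right) + 218\right)} = \frac{527}{6 \left(105908 + 218\right)} = \frac{527}{6 \cdot 106126} = \frac{527}{6} \cdot \frac{1}{106126} = \frac{527}{636756}$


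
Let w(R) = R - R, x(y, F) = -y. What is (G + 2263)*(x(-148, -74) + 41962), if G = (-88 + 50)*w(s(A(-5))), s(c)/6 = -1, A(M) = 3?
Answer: 95294930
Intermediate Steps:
s(c) = -6 (s(c) = 6*(-1) = -6)
w(R) = 0
G = 0 (G = (-88 + 50)*0 = -38*0 = 0)
(G + 2263)*(x(-148, -74) + 41962) = (0 + 2263)*(-1*(-148) + 41962) = 2263*(148 + 41962) = 2263*42110 = 95294930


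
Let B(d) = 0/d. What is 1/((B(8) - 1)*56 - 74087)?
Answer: -1/74143 ≈ -1.3487e-5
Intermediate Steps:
B(d) = 0
1/((B(8) - 1)*56 - 74087) = 1/((0 - 1)*56 - 74087) = 1/(-1*56 - 74087) = 1/(-56 - 74087) = 1/(-74143) = -1/74143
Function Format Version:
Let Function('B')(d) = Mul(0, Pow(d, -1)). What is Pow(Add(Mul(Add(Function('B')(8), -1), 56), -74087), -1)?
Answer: Rational(-1, 74143) ≈ -1.3487e-5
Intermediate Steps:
Function('B')(d) = 0
Pow(Add(Mul(Add(Function('B')(8), -1), 56), -74087), -1) = Pow(Add(Mul(Add(0, -1), 56), -74087), -1) = Pow(Add(Mul(-1, 56), -74087), -1) = Pow(Add(-56, -74087), -1) = Pow(-74143, -1) = Rational(-1, 74143)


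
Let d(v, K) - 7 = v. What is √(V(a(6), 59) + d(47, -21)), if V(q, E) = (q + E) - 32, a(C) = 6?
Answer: √87 ≈ 9.3274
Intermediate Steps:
V(q, E) = -32 + E + q (V(q, E) = (E + q) - 32 = -32 + E + q)
d(v, K) = 7 + v
√(V(a(6), 59) + d(47, -21)) = √((-32 + 59 + 6) + (7 + 47)) = √(33 + 54) = √87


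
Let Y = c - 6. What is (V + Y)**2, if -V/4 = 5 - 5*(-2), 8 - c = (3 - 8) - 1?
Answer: 2704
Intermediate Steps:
c = 14 (c = 8 - ((3 - 8) - 1) = 8 - (-5 - 1) = 8 - 1*(-6) = 8 + 6 = 14)
V = -60 (V = -4*(5 - 5*(-2)) = -4*(5 + 10) = -4*15 = -60)
Y = 8 (Y = 14 - 6 = 8)
(V + Y)**2 = (-60 + 8)**2 = (-52)**2 = 2704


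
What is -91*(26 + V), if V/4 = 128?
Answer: -48958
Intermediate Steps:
V = 512 (V = 4*128 = 512)
-91*(26 + V) = -91*(26 + 512) = -91*538 = -48958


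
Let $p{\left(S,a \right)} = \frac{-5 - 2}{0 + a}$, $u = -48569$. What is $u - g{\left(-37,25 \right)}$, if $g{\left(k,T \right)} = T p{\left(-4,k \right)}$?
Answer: $- \frac{1797228}{37} \approx -48574.0$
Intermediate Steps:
$p{\left(S,a \right)} = - \frac{7}{a}$
$g{\left(k,T \right)} = - \frac{7 T}{k}$ ($g{\left(k,T \right)} = T \left(- \frac{7}{k}\right) = - \frac{7 T}{k}$)
$u - g{\left(-37,25 \right)} = -48569 - \left(-7\right) 25 \frac{1}{-37} = -48569 - \left(-7\right) 25 \left(- \frac{1}{37}\right) = -48569 - \frac{175}{37} = - \frac{1797228}{37}$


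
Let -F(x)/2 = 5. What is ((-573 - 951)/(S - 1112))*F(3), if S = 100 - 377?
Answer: -5080/463 ≈ -10.972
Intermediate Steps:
F(x) = -10 (F(x) = -2*5 = -10)
S = -277
((-573 - 951)/(S - 1112))*F(3) = ((-573 - 951)/(-277 - 1112))*(-10) = -1524/(-1389)*(-10) = -1524*(-1/1389)*(-10) = (508/463)*(-10) = -5080/463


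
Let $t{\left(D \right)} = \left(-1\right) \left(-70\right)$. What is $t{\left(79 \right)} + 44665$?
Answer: $44735$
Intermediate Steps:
$t{\left(D \right)} = 70$
$t{\left(79 \right)} + 44665 = 70 + 44665 = 44735$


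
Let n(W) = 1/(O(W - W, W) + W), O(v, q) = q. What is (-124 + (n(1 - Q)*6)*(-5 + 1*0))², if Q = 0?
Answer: 19321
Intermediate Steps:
n(W) = 1/(2*W) (n(W) = 1/(W + W) = 1/(2*W))
(-124 + (n(1 - Q)*6)*(-5 + 1*0))² = (-124 + ((1/(2*(1 - 1*0)))*6)*(-5 + 1*0))² = (-124 + ((1/(2*(1 + 0)))*6)*(-5 + 0))² = (-124 + (((½)/1)*6)*(-5))² = (-124 + (((½)*1)*6)*(-5))² = (-124 + ((½)*6)*(-5))² = (-124 + 3*(-5))² = (-124 - 15)² = (-139)² = 19321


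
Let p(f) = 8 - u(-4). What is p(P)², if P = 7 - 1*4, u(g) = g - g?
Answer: 64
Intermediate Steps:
u(g) = 0
P = 3 (P = 7 - 4 = 3)
p(f) = 8 (p(f) = 8 - 1*0 = 8 + 0 = 8)
p(P)² = 8² = 64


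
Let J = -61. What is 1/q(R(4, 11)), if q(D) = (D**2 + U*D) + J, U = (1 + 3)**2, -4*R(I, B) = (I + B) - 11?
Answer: -1/76 ≈ -0.013158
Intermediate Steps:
R(I, B) = 11/4 - B/4 - I/4 (R(I, B) = -((I + B) - 11)/4 = -((B + I) - 11)/4 = -(-11 + B + I)/4 = 11/4 - B/4 - I/4)
U = 16 (U = 4**2 = 16)
q(D) = -61 + D**2 + 16*D (q(D) = (D**2 + 16*D) - 61 = -61 + D**2 + 16*D)
1/q(R(4, 11)) = 1/(-61 + (11/4 - 1/4*11 - 1/4*4)**2 + 16*(11/4 - 1/4*11 - 1/4*4)) = 1/(-61 + (11/4 - 11/4 - 1)**2 + 16*(11/4 - 11/4 - 1)) = 1/(-61 + (-1)**2 + 16*(-1)) = 1/(-61 + 1 - 16) = 1/(-76) = -1/76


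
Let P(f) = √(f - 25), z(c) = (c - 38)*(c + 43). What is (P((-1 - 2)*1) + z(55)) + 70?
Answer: 1736 + 2*I*√7 ≈ 1736.0 + 5.2915*I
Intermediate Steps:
z(c) = (-38 + c)*(43 + c)
P(f) = √(-25 + f)
(P((-1 - 2)*1) + z(55)) + 70 = (√(-25 + (-1 - 2)*1) + (-1634 + 55² + 5*55)) + 70 = (√(-25 - 3*1) + (-1634 + 3025 + 275)) + 70 = (√(-25 - 3) + 1666) + 70 = (√(-28) + 1666) + 70 = (2*I*√7 + 1666) + 70 = (1666 + 2*I*√7) + 70 = 1736 + 2*I*√7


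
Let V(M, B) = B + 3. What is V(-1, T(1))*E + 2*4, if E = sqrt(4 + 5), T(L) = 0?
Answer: 17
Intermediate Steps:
V(M, B) = 3 + B
E = 3 (E = sqrt(9) = 3)
V(-1, T(1))*E + 2*4 = (3 + 0)*3 + 2*4 = 3*3 + 8 = 9 + 8 = 17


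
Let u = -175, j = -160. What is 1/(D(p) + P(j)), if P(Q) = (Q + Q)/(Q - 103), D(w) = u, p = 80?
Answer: -263/45705 ≈ -0.0057543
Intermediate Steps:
D(w) = -175
P(Q) = 2*Q/(-103 + Q) (P(Q) = (2*Q)/(-103 + Q) = 2*Q/(-103 + Q))
1/(D(p) + P(j)) = 1/(-175 + 2*(-160)/(-103 - 160)) = 1/(-175 + 2*(-160)/(-263)) = 1/(-175 + 2*(-160)*(-1/263)) = 1/(-175 + 320/263) = 1/(-45705/263) = -263/45705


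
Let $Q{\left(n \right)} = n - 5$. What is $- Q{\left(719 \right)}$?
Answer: $-714$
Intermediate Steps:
$Q{\left(n \right)} = -5 + n$ ($Q{\left(n \right)} = n - 5 = -5 + n$)
$- Q{\left(719 \right)} = - (-5 + 719) = \left(-1\right) 714 = -714$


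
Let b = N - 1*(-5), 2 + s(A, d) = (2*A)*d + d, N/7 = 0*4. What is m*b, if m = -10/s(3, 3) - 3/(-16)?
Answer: -515/304 ≈ -1.6941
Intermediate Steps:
N = 0 (N = 7*(0*4) = 7*0 = 0)
s(A, d) = -2 + d + 2*A*d (s(A, d) = -2 + ((2*A)*d + d) = -2 + (2*A*d + d) = -2 + (d + 2*A*d) = -2 + d + 2*A*d)
b = 5 (b = 0 - 1*(-5) = 0 + 5 = 5)
m = -103/304 (m = -10/(-2 + 3 + 2*3*3) - 3/(-16) = -10/(-2 + 3 + 18) - 3*(-1/16) = -10/19 + 3/16 = -103/304 ≈ -0.33882)
m*b = -103/304*5 = -515/304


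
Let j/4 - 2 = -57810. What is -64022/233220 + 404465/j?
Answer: -27283315601/13481981760 ≈ -2.0237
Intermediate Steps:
j = -231232 (j = 8 + 4*(-57810) = 8 - 231240 = -231232)
-64022/233220 + 404465/j = -64022/233220 + 404465/(-231232) = -64022*1/233220 + 404465*(-1/231232) = -32011/116610 - 404465/231232 = -27283315601/13481981760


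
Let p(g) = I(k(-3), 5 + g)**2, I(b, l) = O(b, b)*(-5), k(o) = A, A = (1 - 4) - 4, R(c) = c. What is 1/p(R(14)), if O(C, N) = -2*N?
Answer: 1/4900 ≈ 0.00020408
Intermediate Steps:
A = -7 (A = -3 - 4 = -7)
k(o) = -7
I(b, l) = 10*b (I(b, l) = -2*b*(-5) = 10*b)
p(g) = 4900 (p(g) = (10*(-7))**2 = (-70)**2 = 4900)
1/p(R(14)) = 1/4900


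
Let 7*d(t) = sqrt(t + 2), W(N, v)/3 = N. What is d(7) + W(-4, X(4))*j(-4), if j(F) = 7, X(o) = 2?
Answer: -585/7 ≈ -83.571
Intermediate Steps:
W(N, v) = 3*N
d(t) = sqrt(2 + t)/7 (d(t) = sqrt(t + 2)/7 = sqrt(2 + t)/7)
d(7) + W(-4, X(4))*j(-4) = sqrt(2 + 7)/7 + (3*(-4))*7 = sqrt(9)/7 - 12*7 = (1/7)*3 - 84 = 3/7 - 84 = -585/7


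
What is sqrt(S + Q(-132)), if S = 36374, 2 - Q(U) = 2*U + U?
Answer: 2*sqrt(9193) ≈ 191.76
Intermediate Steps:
Q(U) = 2 - 3*U (Q(U) = 2 - (2*U + U) = 2 - 3*U)
sqrt(S + Q(-132)) = sqrt(36374 + (2 - 3*(-132))) = sqrt(36374 + (2 + 396)) = sqrt(36374 + 398) = sqrt(36772) = 2*sqrt(9193)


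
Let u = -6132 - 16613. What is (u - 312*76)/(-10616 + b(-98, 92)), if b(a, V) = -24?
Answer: 46457/10640 ≈ 4.3663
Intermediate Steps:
u = -22745
(u - 312*76)/(-10616 + b(-98, 92)) = (-22745 - 312*76)/(-10616 - 24) = (-22745 - 23712)/(-10640) = -46457*(-1/10640) = 46457/10640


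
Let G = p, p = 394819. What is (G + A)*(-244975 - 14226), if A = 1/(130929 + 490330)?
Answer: -63578080250879522/621259 ≈ -1.0234e+11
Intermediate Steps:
G = 394819
A = 1/621259 ≈ 1.6096e-6
(G + A)*(-244975 - 14226) = (394819 + 1/621259)*(-244975 - 14226) = (245284857122/621259)*(-259201) = -63578080250879522/621259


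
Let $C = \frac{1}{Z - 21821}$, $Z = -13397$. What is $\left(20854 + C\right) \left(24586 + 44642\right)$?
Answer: $\frac{25421773622994}{17609} \approx 1.4437 \cdot 10^{9}$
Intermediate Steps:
$C = - \frac{1}{35218}$ ($C = \frac{1}{-13397 - 21821} = \frac{1}{-35218} = - \frac{1}{35218} \approx -2.8395 \cdot 10^{-5}$)
$\left(20854 + C\right) \left(24586 + 44642\right) = \left(20854 - \frac{1}{35218}\right) \left(24586 + 44642\right) = \frac{734436171}{35218} \cdot 69228 = \frac{25421773622994}{17609}$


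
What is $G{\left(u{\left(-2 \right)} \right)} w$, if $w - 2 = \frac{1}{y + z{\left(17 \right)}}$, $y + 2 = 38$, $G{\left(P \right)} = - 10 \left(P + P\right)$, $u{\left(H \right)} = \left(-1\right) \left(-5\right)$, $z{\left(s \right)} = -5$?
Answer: $- \frac{6300}{31} \approx -203.23$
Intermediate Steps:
$u{\left(H \right)} = 5$
$G{\left(P \right)} = - 20 P$ ($G{\left(P \right)} = - 10 \cdot 2 P = - 20 P$)
$y = 36$ ($y = -2 + 38 = 36$)
$w = \frac{63}{31}$ ($w = 2 + \frac{1}{36 - 5} = 2 + \frac{1}{31} = \frac{63}{31} \approx 2.0323$)
$G{\left(u{\left(-2 \right)} \right)} w = \left(-20\right) 5 \cdot \frac{63}{31} = \left(-100\right) \frac{63}{31} = - \frac{6300}{31}$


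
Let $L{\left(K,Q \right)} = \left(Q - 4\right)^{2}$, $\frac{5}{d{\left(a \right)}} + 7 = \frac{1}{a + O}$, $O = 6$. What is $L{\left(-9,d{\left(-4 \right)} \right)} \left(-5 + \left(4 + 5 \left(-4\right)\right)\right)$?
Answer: $- \frac{80724}{169} \approx -477.66$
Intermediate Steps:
$d{\left(a \right)} = \frac{5}{-7 + \frac{1}{6 + a}}$ ($d{\left(a \right)} = \frac{5}{-7 + \frac{1}{a + 6}} = \frac{5}{-7 + \frac{1}{6 + a}}$)
$L{\left(K,Q \right)} = \left(-4 + Q\right)^{2}$
$L{\left(-9,d{\left(-4 \right)} \right)} \left(-5 + \left(4 + 5 \left(-4\right)\right)\right) = \left(-4 + \frac{5 \left(-6 - -4\right)}{41 + 7 \left(-4\right)}\right)^{2} \left(-5 + \left(4 + 5 \left(-4\right)\right)\right) = \left(-4 + \frac{5 \left(-6 + 4\right)}{41 - 28}\right)^{2} \left(-5 + \left(4 - 20\right)\right) = \left(-4 + 5 \cdot \frac{1}{13} \left(-2\right)\right)^{2} \left(-5 - 16\right) = \left(-4 + 5 \cdot \frac{1}{13} \left(-2\right)\right)^{2} \left(-21\right) = \left(-4 - \frac{10}{13}\right)^{2} \left(-21\right) = \left(- \frac{62}{13}\right)^{2} \left(-21\right) = \frac{3844}{169} \left(-21\right) = - \frac{80724}{169}$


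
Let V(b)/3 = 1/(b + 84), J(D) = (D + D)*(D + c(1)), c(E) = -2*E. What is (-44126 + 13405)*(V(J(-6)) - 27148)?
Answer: 50040791759/60 ≈ 8.3401e+8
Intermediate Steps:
J(D) = 2*D*(-2 + D) (J(D) = (D + D)*(D - 2*1) = (2*D)*(D - 2) = (2*D)*(-2 + D) = 2*D*(-2 + D))
V(b) = 3/(84 + b) (V(b) = 3/(b + 84) = 3/(84 + b))
(-44126 + 13405)*(V(J(-6)) - 27148) = (-44126 + 13405)*(3/(84 + 2*(-6)*(-2 - 6)) - 27148) = -30721*(3/(84 + 2*(-6)*(-8)) - 27148) = -30721*(3/(84 + 96) - 27148) = -30721*(3/180 - 27148) = -30721*(3*(1/180) - 27148) = -30721*(1/60 - 27148) = -30721*(-1628879/60) = 50040791759/60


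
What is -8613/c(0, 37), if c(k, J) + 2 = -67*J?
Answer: 2871/827 ≈ 3.4716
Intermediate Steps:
c(k, J) = -2 - 67*J
-8613/c(0, 37) = -8613/(-2 - 67*37) = -8613/(-2 - 2479) = -8613/(-2481) = -8613*(-1/2481) = 2871/827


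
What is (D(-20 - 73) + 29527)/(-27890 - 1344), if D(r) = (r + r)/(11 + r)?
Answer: -605350/599297 ≈ -1.0101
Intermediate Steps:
D(r) = 2*r/(11 + r) (D(r) = (2*r)/(11 + r) = 2*r/(11 + r))
(D(-20 - 73) + 29527)/(-27890 - 1344) = (2*(-20 - 73)/(11 + (-20 - 73)) + 29527)/(-27890 - 1344) = (2*(-93)/(11 - 93) + 29527)/(-29234) = (2*(-93)/(-82) + 29527)*(-1/29234) = (2*(-93)*(-1/82) + 29527)*(-1/29234) = (93/41 + 29527)*(-1/29234) = (1210700/41)*(-1/29234) = -605350/599297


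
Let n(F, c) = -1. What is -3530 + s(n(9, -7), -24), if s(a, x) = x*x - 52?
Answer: -3006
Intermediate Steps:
s(a, x) = -52 + x**2 (s(a, x) = x**2 - 52 = -52 + x**2)
-3530 + s(n(9, -7), -24) = -3530 + (-52 + (-24)**2) = -3530 + (-52 + 576) = -3530 + 524 = -3006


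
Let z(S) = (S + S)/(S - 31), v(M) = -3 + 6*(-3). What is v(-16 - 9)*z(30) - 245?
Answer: 1015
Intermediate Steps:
v(M) = -21 (v(M) = -3 - 18 = -21)
z(S) = 2*S/(-31 + S) (z(S) = (2*S)/(-31 + S) = 2*S/(-31 + S))
v(-16 - 9)*z(30) - 245 = -42*30/(-31 + 30) - 245 = -42*30/(-1) - 245 = -42*30*(-1) - 245 = -21*(-60) - 245 = 1260 - 245 = 1015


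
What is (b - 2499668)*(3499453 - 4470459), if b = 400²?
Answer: 2271831666008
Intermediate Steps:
b = 160000
(b - 2499668)*(3499453 - 4470459) = (160000 - 2499668)*(3499453 - 4470459) = -2339668*(-971006) = 2271831666008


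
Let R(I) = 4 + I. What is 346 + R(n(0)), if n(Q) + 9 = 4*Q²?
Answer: 341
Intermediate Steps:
n(Q) = -9 + 4*Q²
346 + R(n(0)) = 346 + (4 + (-9 + 4*0²)) = 346 + (4 + (-9 + 4*0)) = 346 + (4 + (-9 + 0)) = 346 + (4 - 9) = 346 - 5 = 341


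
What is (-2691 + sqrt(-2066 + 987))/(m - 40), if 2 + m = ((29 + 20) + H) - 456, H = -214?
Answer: 69/17 - I*sqrt(1079)/663 ≈ 4.0588 - 0.049545*I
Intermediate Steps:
m = -623 (m = -2 + (((29 + 20) - 214) - 456) = -2 + ((49 - 214) - 456) = -2 + (-165 - 456) = -2 - 621 = -623)
(-2691 + sqrt(-2066 + 987))/(m - 40) = (-2691 + sqrt(-2066 + 987))/(-623 - 40) = (-2691 + sqrt(-1079))/(-663) = (-2691 + I*sqrt(1079))*(-1/663) = 69/17 - I*sqrt(1079)/663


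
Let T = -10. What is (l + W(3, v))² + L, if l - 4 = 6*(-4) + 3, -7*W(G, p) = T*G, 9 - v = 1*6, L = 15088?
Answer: 747233/49 ≈ 15250.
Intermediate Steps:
v = 3 (v = 9 - 6 = 3)
W(G, p) = 10*G/7 (W(G, p) = -(-10)*G/7 = 10*G/7)
l = -17 (l = 4 + (6*(-4) + 3) = 4 + (-24 + 3) = 4 - 21 = -17)
(l + W(3, v))² + L = (-17 + (10/7)*3)² + 15088 = (-17 + 30/7)² + 15088 = (-89/7)² + 15088 = 7921/49 + 15088 = 747233/49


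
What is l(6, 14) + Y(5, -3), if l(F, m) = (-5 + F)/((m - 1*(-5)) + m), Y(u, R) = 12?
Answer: 397/33 ≈ 12.030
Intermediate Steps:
l(F, m) = (-5 + F)/(5 + 2*m) (l(F, m) = (-5 + F)/((m + 5) + m) = (-5 + F)/((5 + m) + m) = (-5 + F)/(5 + 2*m))
l(6, 14) + Y(5, -3) = (-5 + 6)/(5 + 2*14) + 12 = 1/(5 + 28) + 12 = 1/33 + 12 = 397/33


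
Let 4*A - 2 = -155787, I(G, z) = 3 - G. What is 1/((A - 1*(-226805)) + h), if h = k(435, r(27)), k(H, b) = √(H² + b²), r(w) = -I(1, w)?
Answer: 3005740/564651531561 - 16*√189229/564651531561 ≈ 5.3109e-6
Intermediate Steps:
A = -155785/4 (A = ½ + (¼)*(-155787) = ½ - 155787/4 = -155785/4 ≈ -38946.)
r(w) = -2 (r(w) = -(3 - 1*1) = -(3 - 1) = -1*2 = -2)
h = √189229 (h = √(435² + (-2)²) = √(189225 + 4) = √189229 ≈ 435.00)
1/((A - 1*(-226805)) + h) = 1/((-155785/4 - 1*(-226805)) + √189229) = 1/((-155785/4 + 226805) + √189229) = 1/(751435/4 + √189229)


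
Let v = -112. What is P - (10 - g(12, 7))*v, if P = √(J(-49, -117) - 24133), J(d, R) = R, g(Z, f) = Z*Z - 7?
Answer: -14224 + 5*I*√970 ≈ -14224.0 + 155.72*I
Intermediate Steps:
g(Z, f) = -7 + Z² (g(Z, f) = Z² - 7 = -7 + Z²)
P = 5*I*√970 (P = √(-117 - 24133) = √(-24250) = 5*I*√970 ≈ 155.72*I)
P - (10 - g(12, 7))*v = 5*I*√970 - (10 - (-7 + 12²))*(-112) = 5*I*√970 - (10 - (-7 + 144))*(-112) = 5*I*√970 - (10 - 1*137)*(-112) = 5*I*√970 - (10 - 137)*(-112) = 5*I*√970 - (-127)*(-112) = 5*I*√970 - 1*14224 = 5*I*√970 - 14224 = -14224 + 5*I*√970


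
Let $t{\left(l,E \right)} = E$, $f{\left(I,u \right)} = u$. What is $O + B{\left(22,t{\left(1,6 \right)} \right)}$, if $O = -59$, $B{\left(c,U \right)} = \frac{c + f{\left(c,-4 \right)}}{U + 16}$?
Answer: $- \frac{640}{11} \approx -58.182$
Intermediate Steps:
$B{\left(c,U \right)} = \frac{-4 + c}{16 + U}$ ($B{\left(c,U \right)} = \frac{c - 4}{U + 16} = \frac{-4 + c}{16 + U}$)
$O + B{\left(22,t{\left(1,6 \right)} \right)} = -59 + \frac{-4 + 22}{16 + 6} = -59 + \frac{1}{22} \cdot 18 = -59 + \frac{9}{11} = - \frac{640}{11}$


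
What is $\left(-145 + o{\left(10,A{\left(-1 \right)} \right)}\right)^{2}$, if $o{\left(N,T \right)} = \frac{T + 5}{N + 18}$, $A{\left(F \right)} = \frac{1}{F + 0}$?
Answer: $\frac{1028196}{49} \approx 20984.0$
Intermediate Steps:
$A{\left(F \right)} = \frac{1}{F}$
$o{\left(N,T \right)} = \frac{5 + T}{18 + N}$
$\left(-145 + o{\left(10,A{\left(-1 \right)} \right)}\right)^{2} = \left(-145 + \frac{5 + \frac{1}{-1}}{18 + 10}\right)^{2} = \left(-145 + \frac{5 - 1}{28}\right)^{2} = \left(-145 + \frac{1}{28} \cdot 4\right)^{2} = \left(-145 + \frac{1}{7}\right)^{2} = \left(- \frac{1014}{7}\right)^{2} = \frac{1028196}{49}$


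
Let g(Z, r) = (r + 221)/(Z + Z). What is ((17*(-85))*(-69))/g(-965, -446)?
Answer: 2565742/3 ≈ 8.5525e+5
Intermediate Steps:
g(Z, r) = (221 + r)/(2*Z) (g(Z, r) = (221 + r)/((2*Z)) = (221 + r)*(1/(2*Z)) = (221 + r)/(2*Z))
((17*(-85))*(-69))/g(-965, -446) = ((17*(-85))*(-69))/(((1/2)*(221 - 446)/(-965))) = (-1445*(-69))/(((1/2)*(-1/965)*(-225))) = 99705/(45/386) = 99705*(386/45) = 2565742/3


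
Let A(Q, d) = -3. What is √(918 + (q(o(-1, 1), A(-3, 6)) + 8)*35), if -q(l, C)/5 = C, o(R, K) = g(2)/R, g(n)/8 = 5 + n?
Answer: √1723 ≈ 41.509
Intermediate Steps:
g(n) = 40 + 8*n (g(n) = 8*(5 + n) = 40 + 8*n)
o(R, K) = 56/R (o(R, K) = (40 + 8*2)/R = (40 + 16)/R = 56/R)
q(l, C) = -5*C
√(918 + (q(o(-1, 1), A(-3, 6)) + 8)*35) = √(918 + (-5*(-3) + 8)*35) = √(918 + (15 + 8)*35) = √(918 + 23*35) = √(918 + 805) = √1723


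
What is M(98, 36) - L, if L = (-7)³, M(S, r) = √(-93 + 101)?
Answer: 343 + 2*√2 ≈ 345.83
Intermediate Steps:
M(S, r) = 2*√2 (M(S, r) = √8 = 2*√2)
L = -343
M(98, 36) - L = 2*√2 - 1*(-343) = 2*√2 + 343 = 343 + 2*√2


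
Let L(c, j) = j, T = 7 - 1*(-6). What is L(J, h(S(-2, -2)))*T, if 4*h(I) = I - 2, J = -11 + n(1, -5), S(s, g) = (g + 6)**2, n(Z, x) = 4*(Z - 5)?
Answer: 91/2 ≈ 45.500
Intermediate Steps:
n(Z, x) = -20 + 4*Z (n(Z, x) = 4*(-5 + Z) = -20 + 4*Z)
S(s, g) = (6 + g)**2
T = 13 (T = 7 + 6 = 13)
J = -27 (J = -11 + (-20 + 4*1) = -11 + (-20 + 4) = -11 - 16 = -27)
h(I) = -1/2 + I/4 (h(I) = (I - 2)/4 = (-2 + I)/4 = -1/2 + I/4)
L(J, h(S(-2, -2)))*T = (-1/2 + (6 - 2)**2/4)*13 = (-1/2 + (1/4)*4**2)*13 = (-1/2 + (1/4)*16)*13 = (-1/2 + 4)*13 = (7/2)*13 = 91/2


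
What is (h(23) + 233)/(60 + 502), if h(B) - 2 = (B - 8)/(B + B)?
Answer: 10825/25852 ≈ 0.41873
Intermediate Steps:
h(B) = 2 + (-8 + B)/(2*B) (h(B) = 2 + (B - 8)/(B + B) = 2 + (-8 + B)/((2*B)) = 2 + (-8 + B)*(1/(2*B)) = 2 + (-8 + B)/(2*B))
(h(23) + 233)/(60 + 502) = ((5/2 - 4/23) + 233)/(60 + 502) = ((5/2 - 4*1/23) + 233)/562 = ((5/2 - 4/23) + 233)*(1/562) = (107/46 + 233)*(1/562) = (10825/46)*(1/562) = 10825/25852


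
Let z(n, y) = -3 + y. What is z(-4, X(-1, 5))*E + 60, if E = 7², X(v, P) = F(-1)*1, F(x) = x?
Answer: -136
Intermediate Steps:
X(v, P) = -1 (X(v, P) = -1*1 = -1)
E = 49
z(-4, X(-1, 5))*E + 60 = (-3 - 1)*49 + 60 = -4*49 + 60 = -196 + 60 = -136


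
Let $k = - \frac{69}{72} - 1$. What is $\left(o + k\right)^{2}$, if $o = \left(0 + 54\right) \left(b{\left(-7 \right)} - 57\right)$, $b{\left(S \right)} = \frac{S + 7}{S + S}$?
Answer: $\frac{5464018561}{576} \approx 9.4861 \cdot 10^{6}$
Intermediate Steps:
$b{\left(S \right)} = \frac{7 + S}{2 S}$
$o = -3078$ ($o = \left(0 + 54\right) \left(\frac{7 - 7}{2 \left(-7\right)} - 57\right) = 54 \left(\frac{1}{2} \left(- \frac{1}{7}\right) 0 - 57\right) = 54 \left(0 - 57\right) = 54 \left(-57\right) = -3078$)
$k = - \frac{47}{24}$ ($k = \left(-69\right) \frac{1}{72} - 1 = - \frac{23}{24} - 1 = - \frac{47}{24} \approx -1.9583$)
$\left(o + k\right)^{2} = \left(-3078 - \frac{47}{24}\right)^{2} = \left(- \frac{73919}{24}\right)^{2} = \frac{5464018561}{576}$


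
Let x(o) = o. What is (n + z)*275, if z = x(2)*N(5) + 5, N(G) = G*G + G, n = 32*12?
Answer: 123475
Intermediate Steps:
n = 384
N(G) = G + G² (N(G) = G² + G = G + G²)
z = 65 (z = 2*(5*(1 + 5)) + 5 = 2*(5*6) + 5 = 2*30 + 5 = 60 + 5 = 65)
(n + z)*275 = (384 + 65)*275 = 449*275 = 123475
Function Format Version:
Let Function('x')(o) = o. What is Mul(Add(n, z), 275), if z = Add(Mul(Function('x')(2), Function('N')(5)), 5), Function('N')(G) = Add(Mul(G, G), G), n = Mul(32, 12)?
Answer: 123475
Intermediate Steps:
n = 384
Function('N')(G) = Add(G, Pow(G, 2)) (Function('N')(G) = Add(Pow(G, 2), G) = Add(G, Pow(G, 2)))
z = 65 (z = Add(Mul(2, Mul(5, Add(1, 5))), 5) = Add(Mul(2, Mul(5, 6)), 5) = Add(Mul(2, 30), 5) = Add(60, 5) = 65)
Mul(Add(n, z), 275) = Mul(Add(384, 65), 275) = Mul(449, 275) = 123475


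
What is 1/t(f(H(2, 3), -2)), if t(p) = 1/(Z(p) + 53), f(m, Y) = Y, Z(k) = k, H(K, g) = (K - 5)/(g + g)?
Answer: 51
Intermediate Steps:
H(K, g) = (-5 + K)/(2*g) (H(K, g) = (-5 + K)/((2*g)) = (-5 + K)*(1/(2*g)) = (-5 + K)/(2*g))
t(p) = 1/(53 + p) (t(p) = 1/(p + 53) = 1/(53 + p))
1/t(f(H(2, 3), -2)) = 1/(1/(53 - 2)) = 1/(1/51) = 51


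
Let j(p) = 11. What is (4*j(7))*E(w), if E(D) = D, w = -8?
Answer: -352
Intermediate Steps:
(4*j(7))*E(w) = (4*11)*(-8) = 44*(-8) = -352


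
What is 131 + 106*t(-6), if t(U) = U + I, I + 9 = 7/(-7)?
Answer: -1565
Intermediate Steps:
I = -10 (I = -9 + 7/(-7) = -9 + 7*(-⅐) = -9 - 1 = -10)
t(U) = -10 + U (t(U) = U - 10 = -10 + U)
131 + 106*t(-6) = 131 + 106*(-10 - 6) = 131 + 106*(-16) = 131 - 1696 = -1565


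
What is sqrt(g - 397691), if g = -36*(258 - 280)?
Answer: I*sqrt(396899) ≈ 630.0*I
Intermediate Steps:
g = 792 (g = -36*(-22) = 792)
sqrt(g - 397691) = sqrt(792 - 397691) = sqrt(-396899) = I*sqrt(396899)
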